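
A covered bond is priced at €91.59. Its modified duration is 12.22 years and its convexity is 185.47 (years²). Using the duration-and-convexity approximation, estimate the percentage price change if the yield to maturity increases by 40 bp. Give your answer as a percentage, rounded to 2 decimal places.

-4.74%

Duration effect: -D_mod·Δy = -12.22 × (+0.004) = -0.048880
Convexity effect: ½·C·(Δy)² = 0.5 × 185.47 × (0.004)² = +0.00148376
ΔP/P ≈ -0.048880 + 0.00148376 = -0.04739624
= -4.739624%.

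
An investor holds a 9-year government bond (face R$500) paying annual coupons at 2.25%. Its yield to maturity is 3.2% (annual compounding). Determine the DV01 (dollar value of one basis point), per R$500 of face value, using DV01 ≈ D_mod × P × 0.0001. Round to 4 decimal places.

Periodic yield y = 0.032.
  t   CF        PV=CF/(1+0.032)^t    t·PV
  1        11.25        10.9012        10.9012
  2        11.25        10.5631        21.1263
  3        11.25        10.2356        30.7068
  4        11.25         9.9182        39.6729
  5        11.25         9.6107        48.0534
  6        11.25         9.3127        55.8760
  7        11.25         9.0239        63.1674
  8        11.25         8.7441        69.9528
  9       511.25       385.0490     3,465.4414
  Σ                    463.3585     3,804.8981
P = 463.3585; D_Mac = 8.21156 yrs; D_mod = 7.95694 yrs.
DV01 ≈ 7.95694 × 463.3585 × 0.0001 = 0.368692.

R$0.3687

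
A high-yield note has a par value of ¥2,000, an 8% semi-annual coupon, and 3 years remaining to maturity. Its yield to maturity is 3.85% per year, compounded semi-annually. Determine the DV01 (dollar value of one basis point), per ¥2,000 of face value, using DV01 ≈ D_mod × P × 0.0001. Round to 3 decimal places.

¥0.601

Periodic yield y = 0.01925.
  t   CF        PV=CF/(1+0.01925)^t    t·PV
  1        80.00        78.4891        78.4891
  2        80.00        77.0067       154.0134
  3        80.00        75.5523       226.6570
  4        80.00        74.1254       296.5016
  5        80.00        72.7254       363.6272
  6     2,080.00     1,855.1499    11,130.8996
  Σ                  2,233.0489    12,250.1879
P = 2,233.0489; D_Mac = 5.48586 half-year periods = 2.74293 yrs; D_mod = 2.69112 yrs.
DV01 ≈ 2.69112 × 2,233.0489 × 0.0001 = 0.600941.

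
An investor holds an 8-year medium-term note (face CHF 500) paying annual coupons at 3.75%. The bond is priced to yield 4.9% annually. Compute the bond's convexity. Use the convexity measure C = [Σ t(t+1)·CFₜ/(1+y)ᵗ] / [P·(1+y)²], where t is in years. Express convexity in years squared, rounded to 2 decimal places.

54.80

With y = 0.049:
  t   CF        PV=CF/(1+0.049)^t    t·PV        t(t+1)·PV
  1        18.75        17.8742        17.8742          35.7483
  2        18.75        17.0392        34.0785         102.2355
  3        18.75        16.2433        48.7300         194.9198
  4        18.75        15.4846        61.9383         309.6915
  5        18.75        14.7613        73.8064         442.8382
  6        18.75        14.0718        84.4305         591.0138
  7        18.75        13.4144        93.9011         751.2092
  8       518.75       353.7970     2,830.3764      25,473.3874
  Σ                    462.6858     3,245.1354      27,901.0438
P = 462.6858.
Convexity = Σ t(t+1)·PV / [P·(1+y)²] = 27,901.0438 / (462.6858 × 1.100401) = 54.80034.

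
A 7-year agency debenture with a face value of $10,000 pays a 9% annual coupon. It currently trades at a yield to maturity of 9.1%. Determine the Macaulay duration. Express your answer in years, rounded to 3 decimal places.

Periodic yield y = 0.091. Discount each cash flow and weight by its year:
  t   CF        PV=CF/(1+0.091)^t    t·PV
  1       900.00       824.9313       824.9313
  2       900.00       756.1240     1,512.2479
  3       900.00       693.0559     2,079.1677
  4       900.00       635.2483     2,540.9932
  5       900.00       582.2624     2,911.3121
  6       900.00       533.6961     3,202.1764
  7    10,900.00     5,924.5210    41,471.6471
  Σ                  9,949.8389    54,542.4756
Price P = Σ PV = 9,949.8389.
Macaulay duration = Σ(t·PV) / P = 54,542.4756 / 9,949.8389 = 5.48174 years.

5.482 years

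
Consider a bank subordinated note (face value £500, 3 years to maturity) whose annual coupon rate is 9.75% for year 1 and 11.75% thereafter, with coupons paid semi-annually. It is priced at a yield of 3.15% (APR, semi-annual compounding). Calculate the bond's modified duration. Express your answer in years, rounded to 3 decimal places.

Periodic yield y = 0.01575. First find Macaulay duration:
  t   CF        PV=CF/(1+0.01575)^t    t·PV
  1       24.375        23.9970        23.9970
  2       24.375        23.6250        47.2499
  3       29.375        28.0296        84.0889
  4       29.375        27.5950       110.3800
  5       29.375        27.1671       135.8356
  6      529.375       481.9949     2,891.9694
  Σ                    612.4087     3,293.5209
P = 612.4087; Macaulay duration = 3,293.5209 / 612.4087 = 5.37798 half-year periods = 2.68899 years.
Modified duration = D_Mac / (1 + y) = 2.68899 / 1.01575 = 2.64729 years.

2.647 years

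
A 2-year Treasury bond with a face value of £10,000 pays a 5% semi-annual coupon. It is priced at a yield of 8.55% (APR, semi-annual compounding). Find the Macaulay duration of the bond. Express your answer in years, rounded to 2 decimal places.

1.93 years

Periodic yield y = 0.04275. Discount each cash flow and weight by its period:
  t   CF        PV=CF/(1+0.04275)^t    t·PV
  1       250.00       239.7507       239.7507
  2       250.00       229.9215       459.8430
  3       250.00       220.4953       661.4860
  4    10,250.00     8,669.6801    34,678.7203
  Σ                  9,359.8476    36,039.8000
Price P = Σ PV = 9,359.8476.
Macaulay duration = Σ(t·PV) / P = 36,039.8000 / 9,359.8476 = 3.85047 half-year periods.
In years: 3.85047 / 2 = 1.92523 years.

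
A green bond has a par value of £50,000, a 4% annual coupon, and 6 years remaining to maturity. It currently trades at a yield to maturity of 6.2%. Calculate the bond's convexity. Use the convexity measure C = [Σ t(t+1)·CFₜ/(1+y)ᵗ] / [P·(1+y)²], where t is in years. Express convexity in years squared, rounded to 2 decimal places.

With y = 0.062:
  t   CF        PV=CF/(1+0.062)^t    t·PV        t(t+1)·PV
  1     2,000.00     1,883.2392     1,883.2392       3,766.4783
  2     2,000.00     1,773.2949     3,546.5898      10,639.7693
  3     2,000.00     1,669.7692     5,009.3076      20,037.2304
  4     2,000.00     1,572.2874     6,289.1495      31,445.7476
  5     2,000.00     1,480.4966     7,402.4830      44,414.8978
  6    52,000.00    36,245.6793   217,474.0756   1,522,318.5294
  Σ                 44,624.7665   241,604.8446   1,632,622.6528
P = 44,624.7665.
Convexity = Σ t(t+1)·PV / [P·(1+y)²] = 1,632,622.6528 / (44,624.7665 × 1.127844) = 32.43850.

32.44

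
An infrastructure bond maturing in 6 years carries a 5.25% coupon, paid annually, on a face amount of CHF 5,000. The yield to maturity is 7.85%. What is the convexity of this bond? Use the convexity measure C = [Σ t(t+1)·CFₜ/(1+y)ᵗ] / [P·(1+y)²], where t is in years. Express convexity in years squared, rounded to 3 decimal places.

With y = 0.0785:
  t   CF        PV=CF/(1+0.0785)^t    t·PV        t(t+1)·PV
  1       262.50       243.3936       243.3936         486.7872
  2       262.50       225.6779       451.3558       1,354.0673
  3       262.50       209.2516       627.7549       2,511.0196
  4       262.50       194.0210       776.0839       3,880.4197
  5       262.50       179.8989       899.4946       5,396.9677
  6     5,262.50     3,344.0381    20,064.2284     140,449.5987
  Σ                  4,396.2811    23,062.3112     154,078.8602
P = 4,396.2811.
Convexity = Σ t(t+1)·PV / [P·(1+y)²] = 154,078.8602 / (4,396.2811 × 1.163162) = 30.13126.

30.131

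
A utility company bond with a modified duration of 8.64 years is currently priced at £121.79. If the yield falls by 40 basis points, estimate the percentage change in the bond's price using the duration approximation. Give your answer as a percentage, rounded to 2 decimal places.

Duration approximation: ΔP/P ≈ -D_mod · Δy = -8.64 × (-0.004) = +0.034560.
As a percentage: +3.4560%.

+3.46%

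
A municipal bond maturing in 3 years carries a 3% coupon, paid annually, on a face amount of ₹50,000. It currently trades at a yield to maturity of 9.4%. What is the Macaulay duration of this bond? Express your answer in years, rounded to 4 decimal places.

Periodic yield y = 0.094. Discount each cash flow and weight by its year:
  t   CF        PV=CF/(1+0.094)^t    t·PV
  1     1,500.00     1,371.1152     1,371.1152
  2     1,500.00     1,253.3045     2,506.6091
  3    51,500.00    39,332.8362   117,998.5085
  Σ                 41,957.2559   121,876.2327
Price P = Σ PV = 41,957.2559.
Macaulay duration = Σ(t·PV) / P = 121,876.2327 / 41,957.2559 = 2.90477 years.

2.9048 years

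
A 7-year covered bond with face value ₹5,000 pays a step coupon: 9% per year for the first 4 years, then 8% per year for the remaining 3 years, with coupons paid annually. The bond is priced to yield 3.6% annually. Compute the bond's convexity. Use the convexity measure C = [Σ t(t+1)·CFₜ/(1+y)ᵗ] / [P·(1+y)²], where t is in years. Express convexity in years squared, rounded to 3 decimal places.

39.388

With y = 0.036:
  t   CF        PV=CF/(1+0.036)^t    t·PV        t(t+1)·PV
  1       450.00       434.3629       434.3629         868.7259
  2       450.00       419.2692       838.5385       2,515.6154
  3       450.00       404.7000     1,214.1001       4,856.4005
  4       450.00       390.6371     1,562.5484       7,812.7421
  5       400.00       335.1670     1,675.8349      10,055.0091
  6       400.00       323.5202     1,941.1215      13,587.8502
  7     5,400.00     4,215.7561    29,510.2924     236,082.3388
  Σ                  6,523.4126    37,176.7986     275,778.6820
P = 6,523.4126.
Convexity = Σ t(t+1)·PV / [P·(1+y)²] = 275,778.6820 / (6,523.4126 × 1.073296) = 39.38822.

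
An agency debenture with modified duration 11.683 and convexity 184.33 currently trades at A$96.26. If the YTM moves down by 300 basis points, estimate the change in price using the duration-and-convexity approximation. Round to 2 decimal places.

+A$41.72

Duration effect: -D_mod·Δy = -11.683 × (-0.03) = +0.350490
Convexity effect: ½·C·(Δy)² = 0.5 × 184.33 × (-0.03)² = +0.0829485
ΔP/P ≈ +0.350490 + 0.0829485 = +0.4334385
ΔP ≈ 96.26 × (+0.4334385) = +41.72279001.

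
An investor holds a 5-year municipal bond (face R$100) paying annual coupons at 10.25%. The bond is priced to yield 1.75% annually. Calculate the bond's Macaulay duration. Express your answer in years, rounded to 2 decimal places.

4.29 years

Periodic yield y = 0.0175. Discount each cash flow and weight by its year:
  t   CF        PV=CF/(1+0.0175)^t    t·PV
  1        10.25        10.0737        10.0737
  2        10.25         9.9005        19.8009
  3        10.25         9.7302        29.1905
  4        10.25         9.5628        38.2513
  5       110.25       101.0896       505.4480
  Σ                    140.3568       602.7645
Price P = Σ PV = 140.3568.
Macaulay duration = Σ(t·PV) / P = 602.7645 / 140.3568 = 4.29452 years.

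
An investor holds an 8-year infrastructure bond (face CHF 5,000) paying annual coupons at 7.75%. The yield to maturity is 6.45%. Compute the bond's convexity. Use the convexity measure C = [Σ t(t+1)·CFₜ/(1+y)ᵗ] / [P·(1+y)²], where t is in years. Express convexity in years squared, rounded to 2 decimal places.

46.06

With y = 0.0645:
  t   CF        PV=CF/(1+0.0645)^t    t·PV        t(t+1)·PV
  1       387.50       364.0207       364.0207         728.0413
  2       387.50       341.9640       683.9280       2,051.7839
  3       387.50       321.2438       963.7313       3,854.9252
  4       387.50       301.7790     1,207.1161       6,035.5804
  5       387.50       283.4937     1,417.4684       8,504.8103
  6       387.50       266.3163     1,597.8977      11,185.2837
  7       387.50       250.1797     1,751.2578      14,010.0625
  8     5,387.50     3,267.5479    26,140.3829     235,263.4457
  Σ                  5,396.5449    34,125.8027     281,633.9331
P = 5,396.5449.
Convexity = Σ t(t+1)·PV / [P·(1+y)²] = 281,633.9331 / (5,396.5449 × 1.133160) = 46.05511.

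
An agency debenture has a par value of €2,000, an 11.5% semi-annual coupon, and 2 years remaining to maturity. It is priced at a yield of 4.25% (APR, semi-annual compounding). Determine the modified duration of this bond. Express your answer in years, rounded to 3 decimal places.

1.815 years

Periodic yield y = 0.02125. First find Macaulay duration:
  t   CF        PV=CF/(1+0.02125)^t    t·PV
  1       115.00       112.6071       112.6071
  2       115.00       110.2640       220.5280
  3       115.00       107.9696       323.9089
  4     2,115.00     1,944.3842     7,777.5370
  Σ                  2,275.2250     8,434.5810
P = 2,275.2250; Macaulay duration = 8,434.5810 / 2,275.2250 = 3.70714 half-year periods = 1.85357 years.
Modified duration = D_Mac / (1 + y) = 1.85357 / 1.02125 = 1.81500 years.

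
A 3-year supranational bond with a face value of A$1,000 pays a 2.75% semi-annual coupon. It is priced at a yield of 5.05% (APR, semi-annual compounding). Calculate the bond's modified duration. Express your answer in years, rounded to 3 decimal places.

2.825 years

Periodic yield y = 0.02525. First find Macaulay duration:
  t   CF        PV=CF/(1+0.02525)^t    t·PV
  1        13.75        13.4114        13.4114
  2        13.75        13.0811        26.1621
  3        13.75        12.7589        38.2767
  4        13.75        12.4447        49.7787
  5        13.75        12.1382        60.6909
  6     1,013.75       872.8753     5,237.2517
  Σ                    936.7095     5,425.5716
P = 936.7095; Macaulay duration = 5,425.5716 / 936.7095 = 5.79216 half-year periods = 2.89608 years.
Modified duration = D_Mac / (1 + y) = 2.89608 / 1.02525 = 2.82476 years.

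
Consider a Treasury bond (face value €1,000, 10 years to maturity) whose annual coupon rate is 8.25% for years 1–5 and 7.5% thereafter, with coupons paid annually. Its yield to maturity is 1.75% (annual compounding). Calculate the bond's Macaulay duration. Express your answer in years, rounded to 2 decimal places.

Periodic yield y = 0.0175. Discount each cash flow and weight by its year:
  t   CF        PV=CF/(1+0.0175)^t    t·PV
  1        82.50        81.0811        81.0811
  2        82.50        79.6866       159.3731
  3        82.50        78.3160       234.9481
  4        82.50        76.9691       307.8763
  5        82.50        75.6453       378.2264
  6        75.00        67.5857       405.5141
  7        75.00        66.4233       464.9630
  8        75.00        65.2809       522.2469
  9        75.00        64.1581       577.4229
  10    1,075.00       903.7832     9,037.8324
  Σ                  1,558.9292    12,169.4845
Price P = Σ PV = 1,558.9292.
Macaulay duration = Σ(t·PV) / P = 12,169.4845 / 1,558.9292 = 7.80631 years.

7.81 years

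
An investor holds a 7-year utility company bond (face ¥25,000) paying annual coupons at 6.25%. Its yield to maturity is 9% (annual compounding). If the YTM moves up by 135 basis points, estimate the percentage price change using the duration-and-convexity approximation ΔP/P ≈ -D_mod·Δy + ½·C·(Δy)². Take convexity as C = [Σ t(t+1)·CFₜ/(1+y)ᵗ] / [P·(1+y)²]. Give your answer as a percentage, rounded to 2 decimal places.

-6.83%

With y = 0.09:
  t   CF        PV=CF/(1+0.09)^t    t·PV        t(t+1)·PV
  1     1,562.50     1,433.4862     1,433.4862       2,866.9725
  2     1,562.50     1,315.1250     2,630.2500       7,890.7499
  3     1,562.50     1,206.5367     3,619.6101      14,478.4403
  4     1,562.50     1,106.9144     4,427.6576      22,138.2878
  5     1,562.50     1,015.5178     5,077.5890      30,465.5337
  6     1,562.50       931.6677     5,590.0062      39,130.0433
  7    26,562.50    14,530.5971   101,714.1799     813,713.4392
  Σ                 21,539.8449   124,492.7789     930,683.4668
P = 21,539.8449; D_Mac = 5.77965 yrs; D_mod = 5.30243 yrs; C = 36.36691.
Duration effect: -5.30243 × (+0.0135) = -0.071583
Convexity effect: 0.5 × 36.36691 × (0.0135)² = +0.0033139
ΔP/P ≈ -0.071583 + 0.0033139 = -0.068269 = -6.8269%.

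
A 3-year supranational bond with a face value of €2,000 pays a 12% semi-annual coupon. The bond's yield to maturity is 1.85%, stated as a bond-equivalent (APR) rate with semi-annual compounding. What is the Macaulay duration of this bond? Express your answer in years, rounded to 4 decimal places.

2.6598 years

Periodic yield y = 0.00925. Discount each cash flow and weight by its period:
  t   CF        PV=CF/(1+0.00925)^t    t·PV
  1       120.00       118.9002       118.9002
  2       120.00       117.8104       235.6209
  3       120.00       116.7307       350.1920
  4       120.00       115.6608       462.6432
  5       120.00       114.6007       573.0037
  6     2,120.00     2,006.0572    12,036.3432
  Σ                  2,589.7600    13,776.7032
Price P = Σ PV = 2,589.7600.
Macaulay duration = Σ(t·PV) / P = 13,776.7032 / 2,589.7600 = 5.31968 half-year periods.
In years: 5.31968 / 2 = 2.65984 years.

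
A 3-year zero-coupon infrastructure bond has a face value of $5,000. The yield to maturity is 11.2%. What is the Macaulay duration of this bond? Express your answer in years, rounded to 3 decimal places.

A zero-coupon bond has a single cash flow at maturity, so its Macaulay duration equals its maturity: 3 years.

3.000 years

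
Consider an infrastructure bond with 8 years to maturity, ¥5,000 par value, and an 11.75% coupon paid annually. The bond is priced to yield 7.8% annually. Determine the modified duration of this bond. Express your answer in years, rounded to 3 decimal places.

5.422 years

Periodic yield y = 0.078. First find Macaulay duration:
  t   CF        PV=CF/(1+0.078)^t    t·PV
  1       587.50       544.9907       544.9907
  2       587.50       505.5573     1,011.1145
  3       587.50       468.9770     1,406.9311
  4       587.50       435.0436     1,740.1746
  5       587.50       403.5655     2,017.8277
  6       587.50       374.3651     2,246.1903
  7       587.50       347.2774     2,430.9419
  8     5,587.50     3,063.8496    24,510.7972
  Σ                  6,143.6263    35,908.9681
P = 6,143.6263; Macaulay duration = 35,908.9681 / 6,143.6263 = 5.84491 years.
Modified duration = D_Mac / (1 + y) = 5.84491 / 1.078 = 5.42200 years.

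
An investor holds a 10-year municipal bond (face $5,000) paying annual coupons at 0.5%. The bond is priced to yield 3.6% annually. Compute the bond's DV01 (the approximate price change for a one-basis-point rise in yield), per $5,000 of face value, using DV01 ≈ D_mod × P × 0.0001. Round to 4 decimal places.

$3.4926

Periodic yield y = 0.036.
  t   CF        PV=CF/(1+0.036)^t    t·PV
  1        25.00        24.1313        24.1313
  2        25.00        23.2927        46.5855
  3        25.00        22.4833        67.4500
  4        25.00        21.7021        86.8082
  5        25.00        20.9479       104.7397
  6        25.00        20.2200       121.3201
  7        25.00        19.5174       136.6217
  8        25.00        18.8392       150.7134
  9        25.00        18.1845       163.6608
  10    5,025.00     3,528.0807    35,280.8071
  Σ                  3,717.3992    36,182.8379
P = 3,717.3992; D_Mac = 9.73337 yrs; D_mod = 9.39515 yrs.
DV01 ≈ 9.39515 × 3,717.3992 × 0.0001 = 3.492552.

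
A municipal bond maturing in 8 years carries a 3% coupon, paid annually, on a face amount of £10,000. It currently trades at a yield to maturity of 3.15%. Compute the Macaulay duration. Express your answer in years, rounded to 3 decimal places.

Periodic yield y = 0.0315. Discount each cash flow and weight by its year:
  t   CF        PV=CF/(1+0.0315)^t    t·PV
  1       300.00       290.8386       290.8386
  2       300.00       281.9569       563.9139
  3       300.00       273.3465       820.0396
  4       300.00       264.9991     1,059.9962
  5       300.00       256.9065     1,284.5325
  6       300.00       249.0611     1,494.3665
  7       300.00       241.4552     1,690.1867
  8    10,300.00     8,036.8038    64,294.4304
  Σ                  9,895.3677    71,498.3043
Price P = Σ PV = 9,895.3677.
Macaulay duration = Σ(t·PV) / P = 71,498.3043 / 9,895.3677 = 7.22543 years.

7.225 years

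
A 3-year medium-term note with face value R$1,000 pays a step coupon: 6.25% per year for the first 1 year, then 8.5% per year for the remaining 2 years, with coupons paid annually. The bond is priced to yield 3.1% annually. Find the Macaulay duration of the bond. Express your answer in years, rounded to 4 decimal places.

2.8220 years

Periodic yield y = 0.031. Discount each cash flow and weight by its year:
  t   CF        PV=CF/(1+0.031)^t    t·PV
  1        62.50        60.6208        60.6208
  2        85.00        79.9653       159.9306
  3     1,085.00       990.0423     2,970.1268
  Σ                  1,130.6283     3,190.6782
Price P = Σ PV = 1,130.6283.
Macaulay duration = Σ(t·PV) / P = 3,190.6782 / 1,130.6283 = 2.82204 years.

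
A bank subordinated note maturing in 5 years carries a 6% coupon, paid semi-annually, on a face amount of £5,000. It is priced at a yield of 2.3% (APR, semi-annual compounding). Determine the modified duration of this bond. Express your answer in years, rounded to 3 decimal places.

Periodic yield y = 0.0115. First find Macaulay duration:
  t   CF        PV=CF/(1+0.0115)^t    t·PV
  1       150.00       148.2946       148.2946
  2       150.00       146.6086       293.2172
  3       150.00       144.9418       434.8253
  4       150.00       143.2939       573.1756
  5       150.00       141.6648       708.3238
  6       150.00       140.0541       840.3248
  7       150.00       138.4618       969.2328
  8       150.00       136.8876     1,095.1009
  9       150.00       135.3313     1,217.9818
  10    5,150.00     4,593.5490    45,935.4905
  Σ                  5,869.0876    52,215.9673
P = 5,869.0876; Macaulay duration = 52,215.9673 / 5,869.0876 = 8.89678 half-year periods = 4.44839 years.
Modified duration = D_Mac / (1 + y) = 4.44839 / 1.0115 = 4.39781 years.

4.398 years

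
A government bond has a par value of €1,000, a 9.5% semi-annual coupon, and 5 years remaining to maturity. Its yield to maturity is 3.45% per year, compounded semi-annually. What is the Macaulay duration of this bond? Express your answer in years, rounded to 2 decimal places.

Periodic yield y = 0.01725. Discount each cash flow and weight by its period:
  t   CF        PV=CF/(1+0.01725)^t    t·PV
  1        47.50        46.6945        46.6945
  2        47.50        45.9027        91.8054
  3        47.50        45.1243       135.3729
  4        47.50        44.3591       177.4364
  5        47.50        43.6069       218.0345
  6        47.50        42.8674       257.2046
  7        47.50        42.1405       294.9835
  8        47.50        41.4259       331.4073
  9        47.50        40.7234       366.5108
  10    1,047.50       882.8299     8,828.2993
  Σ                  1,275.6747    10,747.7492
Price P = Σ PV = 1,275.6747.
Macaulay duration = Σ(t·PV) / P = 10,747.7492 / 1,275.6747 = 8.42515 half-year periods.
In years: 8.42515 / 2 = 4.21257 years.

4.21 years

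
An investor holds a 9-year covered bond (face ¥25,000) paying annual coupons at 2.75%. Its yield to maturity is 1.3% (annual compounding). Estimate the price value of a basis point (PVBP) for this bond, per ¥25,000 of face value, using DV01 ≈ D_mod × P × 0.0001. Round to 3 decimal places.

¥22.589

Periodic yield y = 0.013.
  t   CF        PV=CF/(1+0.013)^t    t·PV
  1       687.50       678.6772       678.6772
  2       687.50       669.9676     1,339.9352
  3       687.50       661.3698     1,984.1094
  4       687.50       652.8823     2,611.5294
  5       687.50       644.5038     3,222.5190
  6       687.50       636.2328     3,817.3966
  7       687.50       628.0679     4,396.4752
  8       687.50       620.0078     4,960.0622
  9    25,687.50    22,868.4553   205,816.0981
  Σ                 28,060.1645   228,826.8022
P = 28,060.1645; D_Mac = 8.15486 yrs; D_mod = 8.05021 yrs.
DV01 ≈ 8.05021 × 28,060.1645 × 0.0001 = 22.589023.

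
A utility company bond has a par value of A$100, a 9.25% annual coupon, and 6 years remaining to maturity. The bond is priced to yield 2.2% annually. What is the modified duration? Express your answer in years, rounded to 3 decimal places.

Periodic yield y = 0.022. First find Macaulay duration:
  t   CF        PV=CF/(1+0.022)^t    t·PV
  1         9.25         9.0509         9.0509
  2         9.25         8.8560        17.7121
  3         9.25         8.6654        25.9962
  4         9.25         8.4789        33.9155
  5         9.25         8.2964        41.4818
  6       109.25        95.8774       575.2642
  Σ                    139.2249       703.4206
P = 139.2249; Macaulay duration = 703.4206 / 139.2249 = 5.05240 years.
Modified duration = D_Mac / (1 + y) = 5.05240 / 1.022 = 4.94364 years.

4.944 years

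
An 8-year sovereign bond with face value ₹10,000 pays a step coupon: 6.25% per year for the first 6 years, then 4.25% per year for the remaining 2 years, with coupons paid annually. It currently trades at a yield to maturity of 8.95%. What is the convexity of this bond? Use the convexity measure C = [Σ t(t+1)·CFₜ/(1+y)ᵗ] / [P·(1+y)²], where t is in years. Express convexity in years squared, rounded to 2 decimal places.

44.50

With y = 0.0895:
  t   CF        PV=CF/(1+0.0895)^t    t·PV        t(t+1)·PV
  1       625.00       573.6576       573.6576       1,147.3153
  2       625.00       526.5329     1,053.0659       3,159.1977
  3       625.00       483.2794     1,449.8383       5,799.3532
  4       625.00       443.5791     1,774.3164       8,871.5821
  5       625.00       407.1401     2,035.7003      12,214.2020
  6       625.00       373.6944     2,242.1665      15,695.1655
  7       425.00       233.2375     1,632.6622      13,061.2973
  8    10,425.00     5,251.1955    42,009.5640     378,086.0758
  Σ                  8,292.3166    52,770.9712     438,034.1889
P = 8,292.3166.
Convexity = Σ t(t+1)·PV / [P·(1+y)²] = 438,034.1889 / (8,292.3166 × 1.187010) = 44.50181.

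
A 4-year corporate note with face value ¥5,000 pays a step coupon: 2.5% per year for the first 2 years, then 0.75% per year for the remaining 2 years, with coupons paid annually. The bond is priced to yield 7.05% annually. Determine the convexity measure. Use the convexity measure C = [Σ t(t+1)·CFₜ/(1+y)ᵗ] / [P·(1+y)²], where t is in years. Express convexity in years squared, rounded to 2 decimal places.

With y = 0.0705:
  t   CF        PV=CF/(1+0.0705)^t    t·PV        t(t+1)·PV
  1       125.00       116.7679       116.7679         233.5357
  2       125.00       109.0779       218.1558         654.4673
  3        37.50        30.5683        91.7049         366.8196
  4     5,037.50     3,835.9097    15,343.6387      76,718.1936
  Σ                  4,092.3237    15,770.2672      77,973.0161
P = 4,092.3237.
Convexity = Σ t(t+1)·PV / [P·(1+y)²] = 77,973.0161 / (4,092.3237 × 1.145970) = 16.62651.

16.63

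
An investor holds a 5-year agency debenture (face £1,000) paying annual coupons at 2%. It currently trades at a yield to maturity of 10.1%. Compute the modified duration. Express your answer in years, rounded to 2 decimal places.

Periodic yield y = 0.101. First find Macaulay duration:
  t   CF        PV=CF/(1+0.101)^t    t·PV
  1        20.00        18.1653        18.1653
  2        20.00        16.4989        32.9978
  3        20.00        14.9854        44.9562
  4        20.00        13.6107        54.4428
  5     1,020.00       630.4688     3,152.3438
  Σ                    693.7291     3,302.9060
P = 693.7291; Macaulay duration = 3,302.9060 / 693.7291 = 4.76109 years.
Modified duration = D_Mac / (1 + y) = 4.76109 / 1.101 = 4.32433 years.

4.32 years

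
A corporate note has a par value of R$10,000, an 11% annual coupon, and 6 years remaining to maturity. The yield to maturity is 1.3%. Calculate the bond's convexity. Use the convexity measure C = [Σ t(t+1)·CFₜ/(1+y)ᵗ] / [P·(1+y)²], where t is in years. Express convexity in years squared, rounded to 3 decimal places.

With y = 0.013:
  t   CF        PV=CF/(1+0.013)^t    t·PV        t(t+1)·PV
  1     1,100.00     1,085.8835     1,085.8835       2,171.7670
  2     1,100.00     1,071.9482     2,143.8964       6,431.6891
  3     1,100.00     1,058.1917     3,174.5751      12,698.3003
  4     1,100.00     1,044.6117     4,178.4470      20,892.2349
  5     1,100.00     1,031.2061     5,156.0303      30,936.1819
  6    11,100.00    10,272.2672    61,633.6031     431,435.2214
  Σ                 15,564.1084    77,372.4353     504,565.3947
P = 15,564.1084.
Convexity = Σ t(t+1)·PV / [P·(1+y)²] = 504,565.3947 / (15,564.1084 × 1.026169) = 31.59180.

31.592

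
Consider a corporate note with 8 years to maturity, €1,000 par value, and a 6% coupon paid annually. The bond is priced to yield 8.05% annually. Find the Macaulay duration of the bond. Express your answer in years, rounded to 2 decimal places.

6.48 years

Periodic yield y = 0.0805. Discount each cash flow and weight by its year:
  t   CF        PV=CF/(1+0.0805)^t    t·PV
  1        60.00        55.5298        55.5298
  2        60.00        51.3927       102.7855
  3        60.00        47.5638       142.6915
  4        60.00        44.0202       176.0809
  5        60.00        40.7406       203.7030
  6        60.00        37.7053       226.2319
  7        60.00        34.8962       244.2732
  8     1,060.00       570.5684     4,564.5470
  Σ                    882.4171     5,715.8428
Price P = Σ PV = 882.4171.
Macaulay duration = Σ(t·PV) / P = 5,715.8428 / 882.4171 = 6.47748 years.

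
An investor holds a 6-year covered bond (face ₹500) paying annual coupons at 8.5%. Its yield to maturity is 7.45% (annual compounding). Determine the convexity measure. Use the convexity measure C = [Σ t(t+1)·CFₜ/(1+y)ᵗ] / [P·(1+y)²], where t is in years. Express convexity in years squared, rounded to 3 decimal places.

28.136

With y = 0.0745:
  t   CF        PV=CF/(1+0.0745)^t    t·PV        t(t+1)·PV
  1        42.50        39.5533        39.5533          79.1066
  2        42.50        36.8109        73.6217         220.8652
  3        42.50        34.2586       102.7758         411.1033
  4        42.50        31.8833       127.5332         637.6660
  5        42.50        29.6727       148.3634         890.1805
  6       542.50       352.5017     2,115.0102      14,805.0717
  Σ                    524.6804     2,606.8577      17,043.9932
P = 524.6804.
Convexity = Σ t(t+1)·PV / [P·(1+y)²] = 17,043.9932 / (524.6804 × 1.154550) = 28.13608.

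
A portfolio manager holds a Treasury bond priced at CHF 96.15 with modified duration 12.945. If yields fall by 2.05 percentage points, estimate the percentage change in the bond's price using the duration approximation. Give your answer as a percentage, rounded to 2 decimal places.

+26.54%

Duration approximation: ΔP/P ≈ -D_mod · Δy = -12.945 × (-0.0205) = +0.2653725.
As a percentage: +26.53725%.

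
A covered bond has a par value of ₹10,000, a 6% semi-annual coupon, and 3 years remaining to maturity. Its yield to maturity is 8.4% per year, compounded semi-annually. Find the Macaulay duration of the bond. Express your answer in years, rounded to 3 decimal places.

Periodic yield y = 0.042. Discount each cash flow and weight by its period:
  t   CF        PV=CF/(1+0.042)^t    t·PV
  1       300.00       287.9079       287.9079
  2       300.00       276.3031       552.6063
  3       300.00       265.1662       795.4985
  4       300.00       254.4781     1,017.9123
  5       300.00       244.2208     1,221.1040
  6    10,300.00     8,046.9427    48,281.6564
  Σ                  9,375.0188    52,156.6854
Price P = Σ PV = 9,375.0188.
Macaulay duration = Σ(t·PV) / P = 52,156.6854 / 9,375.0188 = 5.56337 half-year periods.
In years: 5.56337 / 2 = 2.78168 years.

2.782 years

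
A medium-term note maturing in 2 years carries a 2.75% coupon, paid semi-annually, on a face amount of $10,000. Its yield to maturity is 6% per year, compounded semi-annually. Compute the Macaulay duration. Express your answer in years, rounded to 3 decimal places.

1.958 years

Periodic yield y = 0.03. Discount each cash flow and weight by its period:
  t   CF        PV=CF/(1+0.03)^t    t·PV
  1       137.50       133.4951       133.4951
  2       137.50       129.6069       259.2139
  3       137.50       125.8320       377.4959
  4    10,137.50     9,007.0374    36,028.1498
  Σ                  9,395.9715    36,798.3547
Price P = Σ PV = 9,395.9715.
Macaulay duration = Σ(t·PV) / P = 36,798.3547 / 9,395.9715 = 3.91640 half-year periods.
In years: 3.91640 / 2 = 1.95820 years.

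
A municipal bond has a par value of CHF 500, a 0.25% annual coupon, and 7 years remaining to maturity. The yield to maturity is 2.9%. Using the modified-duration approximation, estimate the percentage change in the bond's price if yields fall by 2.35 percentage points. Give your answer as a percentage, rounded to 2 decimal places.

+15.85%

Periodic yield y = 0.029. Modified duration first:
  t   CF        PV=CF/(1+0.029)^t    t·PV
  1         1.25         1.2148         1.2148
  2         1.25         1.1805         2.3611
  3         1.25         1.1473         3.4418
  4         1.25         1.1149         4.4597
  5         1.25         1.0835         5.4176
  6         1.25         1.0530         6.3178
  7       501.25       410.3427     2,872.3992
  Σ                    417.1367     2,895.6120
P = 417.1367; D_Mac = 6.94164 yrs; D_mod = 6.94164/(1+0.029) = 6.74600 yrs.
ΔP/P ≈ -D_mod · Δy = -6.74600 × (-0.0235) = +0.158531 = +15.8531%.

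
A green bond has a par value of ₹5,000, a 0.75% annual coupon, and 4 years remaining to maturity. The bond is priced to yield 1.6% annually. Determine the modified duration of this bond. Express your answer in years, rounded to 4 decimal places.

Periodic yield y = 0.016. First find Macaulay duration:
  t   CF        PV=CF/(1+0.016)^t    t·PV
  1        37.50        36.9094        36.9094
  2        37.50        36.3282        72.6564
  3        37.50        35.7561       107.2683
  4     5,037.50     4,727.5946    18,910.3784
  Σ                  4,836.5883    19,127.2125
P = 4,836.5883; Macaulay duration = 19,127.2125 / 4,836.5883 = 3.95469 years.
Modified duration = D_Mac / (1 + y) = 3.95469 / 1.016 = 3.89241 years.

3.8924 years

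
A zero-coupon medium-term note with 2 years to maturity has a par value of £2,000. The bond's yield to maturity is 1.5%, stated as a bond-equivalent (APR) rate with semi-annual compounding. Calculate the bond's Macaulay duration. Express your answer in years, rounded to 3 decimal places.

A zero-coupon bond has a single cash flow at maturity, so its Macaulay duration equals its maturity: 2 years.
(Equivalently: 4 semi-annual periods ÷ 2 = 2 years.)

2.000 years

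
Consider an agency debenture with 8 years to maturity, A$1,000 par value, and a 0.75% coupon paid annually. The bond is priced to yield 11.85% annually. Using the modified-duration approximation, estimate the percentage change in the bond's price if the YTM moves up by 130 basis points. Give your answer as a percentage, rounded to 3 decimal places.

-8.900%

Periodic yield y = 0.1185. Modified duration first:
  t   CF        PV=CF/(1+0.1185)^t    t·PV
  1         7.50         6.7054         6.7054
  2         7.50         5.9950        11.9900
  3         7.50         5.3599        16.0796
  4         7.50         4.7920        19.1680
  5         7.50         4.2843        21.4216
  6         7.50         3.8304        22.9825
  7         7.50         3.4246        23.9722
  8     1,007.50       411.2985     3,290.3882
  Σ                    445.6901     3,412.7074
P = 445.6901; D_Mac = 7.65713 yrs; D_mod = 7.65713/(1+0.1185) = 6.84589 yrs.
ΔP/P ≈ -D_mod · Δy = -6.84589 × (+0.013) = -0.088997 = -8.8997%.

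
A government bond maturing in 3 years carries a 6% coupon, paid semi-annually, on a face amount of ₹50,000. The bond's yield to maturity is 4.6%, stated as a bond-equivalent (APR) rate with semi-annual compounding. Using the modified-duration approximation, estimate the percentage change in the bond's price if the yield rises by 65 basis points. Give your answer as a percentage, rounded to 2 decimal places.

Periodic yield y = 0.023. Modified duration first:
  t   CF        PV=CF/(1+0.023)^t    t·PV
  1     1,500.00     1,466.2757     1,466.2757
  2     1,500.00     1,433.3095     2,866.6191
  3     1,500.00     1,401.0846     4,203.2538
  4     1,500.00     1,369.5842     5,478.3366
  5     1,500.00     1,338.7919     6,693.9597
  6    51,500.00    44,931.7596   269,590.5577
  Σ                 51,940.8055   290,299.0026
P = 51,940.8055; D_Mac = 5.58904 half-year periods = 2.79452 yrs; D_mod = 2.79452/(1+0.023) = 2.73169 yrs.
ΔP/P ≈ -D_mod · Δy = -2.73169 × (+0.0065) = -0.017756 = -1.7756%.

-1.78%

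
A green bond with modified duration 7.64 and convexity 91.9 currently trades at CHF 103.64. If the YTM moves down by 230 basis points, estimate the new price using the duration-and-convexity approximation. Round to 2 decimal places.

Duration effect: -D_mod·Δy = -7.64 × (-0.023) = +0.175720
Convexity effect: ½·C·(Δy)² = 0.5 × 91.9 × (-0.023)² = +0.02430755
ΔP/P ≈ +0.175720 + 0.02430755 = +0.20002755
New price ≈ 103.64 × (1 + 0.20002755) = 124.370855282.

CHF 124.37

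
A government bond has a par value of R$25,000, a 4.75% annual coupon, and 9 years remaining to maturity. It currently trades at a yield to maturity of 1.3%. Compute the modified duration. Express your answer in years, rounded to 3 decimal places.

7.632 years

Periodic yield y = 0.013. First find Macaulay duration:
  t   CF        PV=CF/(1+0.013)^t    t·PV
  1     1,187.50     1,172.2606     1,172.2606
  2     1,187.50     1,157.2168     2,314.4336
  3     1,187.50     1,142.3660     3,427.0981
  4     1,187.50     1,127.7059     4,510.8234
  5     1,187.50     1,113.2338     5,566.1691
  6     1,187.50     1,098.9475     6,593.6850
  7     1,187.50     1,084.8445     7,593.9117
  8     1,187.50     1,070.9225     8,567.3802
  9    26,187.50    23,313.5834   209,822.2508
  Σ                 32,281.0811   249,568.0126
P = 32,281.0811; Macaulay duration = 249,568.0126 / 32,281.0811 = 7.73109 years.
Modified duration = D_Mac / (1 + y) = 7.73109 / 1.013 = 7.63188 years.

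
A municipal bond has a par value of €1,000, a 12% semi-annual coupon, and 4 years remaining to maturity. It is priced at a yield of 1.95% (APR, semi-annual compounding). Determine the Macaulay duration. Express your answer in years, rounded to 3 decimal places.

Periodic yield y = 0.00975. Discount each cash flow and weight by its period:
  t   CF        PV=CF/(1+0.00975)^t    t·PV
  1        60.00        59.4206        59.4206
  2        60.00        58.8469       117.6938
  3        60.00        58.2787       174.8360
  4        60.00        57.7159       230.8638
  5        60.00        57.1586       285.7932
  6        60.00        56.6067       339.6404
  7        60.00        56.0601       392.4210
  8     1,060.00       980.8328     7,846.6622
  Σ                  1,384.9205     9,447.3311
Price P = Σ PV = 1,384.9205.
Macaulay duration = Σ(t·PV) / P = 9,447.3311 / 1,384.9205 = 6.82157 half-year periods.
In years: 6.82157 / 2 = 3.41078 years.

3.411 years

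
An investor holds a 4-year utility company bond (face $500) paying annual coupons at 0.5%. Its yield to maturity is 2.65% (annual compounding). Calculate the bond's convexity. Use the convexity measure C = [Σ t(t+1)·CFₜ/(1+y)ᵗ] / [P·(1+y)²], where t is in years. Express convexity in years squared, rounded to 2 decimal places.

18.78

With y = 0.0265:
  t   CF        PV=CF/(1+0.0265)^t    t·PV        t(t+1)·PV
  1         2.50         2.4355         2.4355           4.8709
  2         2.50         2.3726         4.7452          14.2355
  3         2.50         2.3113         6.9340          27.7360
  4       502.50       452.5851     1,810.3404       9,051.7020
  Σ                    459.7045     1,824.4550       9,098.5445
P = 459.7045.
Convexity = Σ t(t+1)·PV / [P·(1+y)²] = 9,098.5445 / (459.7045 × 1.053702) = 18.78345.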